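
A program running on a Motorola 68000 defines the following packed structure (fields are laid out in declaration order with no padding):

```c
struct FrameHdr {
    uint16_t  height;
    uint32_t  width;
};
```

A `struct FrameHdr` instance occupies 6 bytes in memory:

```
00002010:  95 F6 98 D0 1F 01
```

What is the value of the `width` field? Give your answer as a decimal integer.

2563776257

`width` follows `height` (2 bytes), so it starts at byte offset 2 and occupies 4 bytes.
Bytes at offsets 2..5: 98 D0 1F 01.
Big-endian: lowest address holds the most-significant byte.
The bytes are already most-significant first: 0x98D01F01.
0x98D01F01 = 2563776257.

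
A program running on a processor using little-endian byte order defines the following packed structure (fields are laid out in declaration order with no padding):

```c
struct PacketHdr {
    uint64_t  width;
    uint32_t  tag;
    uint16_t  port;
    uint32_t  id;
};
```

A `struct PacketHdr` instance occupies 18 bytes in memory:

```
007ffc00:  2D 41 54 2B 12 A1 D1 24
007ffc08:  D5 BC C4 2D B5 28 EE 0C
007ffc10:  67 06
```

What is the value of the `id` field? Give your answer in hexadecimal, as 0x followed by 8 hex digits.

0x06670CEE

`id` follows `width` (8 B), `tag` (4 B), `port` (2 B), so it starts at offset 8 + 4 + 2 = 14 and occupies 4 bytes.
Bytes at offsets 14..17: EE 0C 67 06.
Little-endian: lowest address holds the least-significant byte.
Reassemble most-significant byte first: 06 67 0C EE → 0x06670CEE.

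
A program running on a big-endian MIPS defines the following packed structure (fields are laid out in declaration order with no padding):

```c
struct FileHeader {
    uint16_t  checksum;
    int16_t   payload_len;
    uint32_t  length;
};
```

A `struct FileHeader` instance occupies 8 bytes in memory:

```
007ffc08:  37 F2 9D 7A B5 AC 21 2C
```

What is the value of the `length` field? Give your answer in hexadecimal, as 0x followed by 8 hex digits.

`length` follows `checksum` (2 B), `payload_len` (2 B), so it starts at offset 2 + 2 = 4 and occupies 4 bytes.
Bytes at offsets 4..7: B5 AC 21 2C.
Big-endian stores the most-significant byte at the lowest address.
The bytes are already most-significant first: 0xB5AC212C.

0xB5AC212C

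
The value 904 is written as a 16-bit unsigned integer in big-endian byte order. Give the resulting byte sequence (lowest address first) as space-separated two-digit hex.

03 88

904 in hexadecimal, padded to 16 bits, is 0x0388.
Split into bytes (most-significant first): 03 88.
Big-endian stores the most-significant byte at the lowest address.
So the memory order matches the most-significant-first order: 03 88.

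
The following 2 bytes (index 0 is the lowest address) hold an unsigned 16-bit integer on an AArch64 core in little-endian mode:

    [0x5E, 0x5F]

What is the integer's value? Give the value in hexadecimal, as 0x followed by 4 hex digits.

Little-endian stores the least-significant byte at the lowest address.
Reassemble most-significant byte first: 5F 5E → 0x5F5E.

0x5F5E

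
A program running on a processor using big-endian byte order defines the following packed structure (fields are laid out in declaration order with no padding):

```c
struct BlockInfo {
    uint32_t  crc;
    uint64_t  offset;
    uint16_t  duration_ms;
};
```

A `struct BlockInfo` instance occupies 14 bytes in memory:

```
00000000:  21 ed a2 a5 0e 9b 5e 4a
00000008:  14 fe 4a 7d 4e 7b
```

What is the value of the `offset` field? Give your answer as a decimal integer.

`offset` follows `crc` (4 bytes), so it starts at byte offset 4 and occupies 8 bytes.
Bytes at offsets 4..11: 0E 9B 5E 4A 14 FE 4A 7D.
In big-endian order the high byte comes first in memory.
The bytes are already most-significant first: 0x0E9B5E4A14FE4A7D.
0x0E9B5E4A14FE4A7D = 1052538610193943165.

1052538610193943165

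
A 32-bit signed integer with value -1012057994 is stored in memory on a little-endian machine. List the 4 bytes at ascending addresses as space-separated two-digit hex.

76 38 AD C3

Two's complement of -1012057994 in 32 bits: 1012057994 = 0x3C52C78A; invert → 0xC3AD3875; add 1 → 0xC3AD3876.
Split into bytes (most-significant first): C3 AD 38 76.
Little-endian stores the least-significant byte at the lowest address.
So at ascending addresses the bytes are 76 38 AD C3.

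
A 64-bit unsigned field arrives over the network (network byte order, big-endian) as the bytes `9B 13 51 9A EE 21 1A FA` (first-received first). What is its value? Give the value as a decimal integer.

11174364826298292986

In big-endian order the high byte comes first in memory.
The bytes are already most-significant first: 0x9B13519AEE211AFA.
0x9B13519AEE211AFA = 11174364826298292986.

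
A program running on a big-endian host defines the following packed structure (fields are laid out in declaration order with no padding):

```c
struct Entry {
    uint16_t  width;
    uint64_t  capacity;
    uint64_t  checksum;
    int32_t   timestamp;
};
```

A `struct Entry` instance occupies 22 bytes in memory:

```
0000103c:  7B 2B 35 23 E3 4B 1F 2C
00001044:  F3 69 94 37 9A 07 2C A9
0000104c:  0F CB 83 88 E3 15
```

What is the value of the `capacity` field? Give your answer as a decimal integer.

`capacity` follows `width` (2 bytes), so it starts at byte offset 2 and occupies 8 bytes.
Bytes at offsets 2..9: 35 23 E3 4B 1F 2C F3 69.
In big-endian order the high byte comes first in memory.
The bytes are already most-significant first: 0x3523E34B1F2CF369.
0x3523E34B1F2CF369 = 3829154019980145513.

3829154019980145513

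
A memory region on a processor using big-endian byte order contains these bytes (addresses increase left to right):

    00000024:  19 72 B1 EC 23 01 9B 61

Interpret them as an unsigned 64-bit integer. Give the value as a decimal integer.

1833723626050919265

Big-endian: lowest address holds the most-significant byte.
The bytes are already most-significant first: 0x1972B1EC23019B61.
0x1972B1EC23019B61 = 1833723626050919265.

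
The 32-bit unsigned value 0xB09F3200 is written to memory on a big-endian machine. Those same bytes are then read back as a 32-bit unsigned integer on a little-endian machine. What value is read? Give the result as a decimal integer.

Stored big-endian, the bytes at ascending addresses are B0 9F 32 00.
Read back as little-endian, the first byte is least significant, giving 0x00329FB0.
0x00329FB0 = 3317680.

3317680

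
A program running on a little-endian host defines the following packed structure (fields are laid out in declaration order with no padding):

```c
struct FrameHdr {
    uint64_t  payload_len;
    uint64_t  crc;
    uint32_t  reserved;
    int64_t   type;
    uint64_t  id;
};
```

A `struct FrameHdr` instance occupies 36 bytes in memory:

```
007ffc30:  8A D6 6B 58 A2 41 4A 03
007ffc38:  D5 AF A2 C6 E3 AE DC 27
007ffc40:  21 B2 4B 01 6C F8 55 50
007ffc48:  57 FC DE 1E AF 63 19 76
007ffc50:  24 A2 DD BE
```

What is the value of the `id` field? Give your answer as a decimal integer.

`id` follows `payload_len` (8 B), `crc` (8 B), `reserved` (4 B), `type` (8 B), so it starts at offset 8 + 8 + 4 + 8 = 28 and occupies 8 bytes.
Bytes at offsets 28..35: AF 63 19 76 24 A2 DD BE.
Little-endian: lowest address holds the least-significant byte.
Reassemble most-significant byte first: BE DD A2 24 76 19 63 AF → 0xBEDDA224761963AF.
0xBEDDA224761963AF = 13753327114543260591.

13753327114543260591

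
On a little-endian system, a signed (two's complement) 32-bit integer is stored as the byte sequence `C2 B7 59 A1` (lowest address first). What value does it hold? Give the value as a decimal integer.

-1587955774

Little-endian stores the least-significant byte at the lowest address.
Reassemble most-significant byte first: A1 59 B7 C2 → 0xA159B7C2.
Top bit is set, so as a signed 32-bit value this is 0xA159B7C2 − 2^32 = -1587955774.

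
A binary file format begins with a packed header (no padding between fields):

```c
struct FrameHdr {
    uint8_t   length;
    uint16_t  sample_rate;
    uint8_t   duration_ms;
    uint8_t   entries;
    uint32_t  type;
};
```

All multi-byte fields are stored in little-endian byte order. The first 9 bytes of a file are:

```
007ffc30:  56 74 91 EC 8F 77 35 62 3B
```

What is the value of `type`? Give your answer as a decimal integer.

996291959

`type` follows `length` (1 B), `sample_rate` (2 B), `duration_ms` (1 B), `entries` (1 B), so it starts at offset 1 + 2 + 1 + 1 = 5 and occupies 4 bytes.
Bytes at offsets 5..8: 77 35 62 3B.
In little-endian order the low byte comes first in memory.
Reassemble most-significant byte first: 3B 62 35 77 → 0x3B623577.
0x3B623577 = 996291959.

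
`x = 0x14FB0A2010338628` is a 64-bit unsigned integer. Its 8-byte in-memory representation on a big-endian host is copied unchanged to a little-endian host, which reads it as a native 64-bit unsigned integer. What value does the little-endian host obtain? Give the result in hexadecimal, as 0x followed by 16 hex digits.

Stored big-endian, the bytes at ascending addresses are 14 FB 0A 20 10 33 86 28.
Read back as little-endian, the first byte is least significant, giving 0x28863310200AFB14.

0x28863310200AFB14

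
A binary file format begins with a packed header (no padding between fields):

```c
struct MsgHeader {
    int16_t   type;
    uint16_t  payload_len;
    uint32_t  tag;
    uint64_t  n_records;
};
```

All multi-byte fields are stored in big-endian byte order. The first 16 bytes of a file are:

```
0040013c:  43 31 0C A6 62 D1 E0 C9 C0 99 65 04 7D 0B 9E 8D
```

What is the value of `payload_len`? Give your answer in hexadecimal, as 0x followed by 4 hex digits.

0x0CA6

`payload_len` follows `type` (2 bytes), so it starts at byte offset 2 and occupies 2 bytes.
Bytes at offsets 2..3: 0C A6.
In big-endian order the high byte comes first in memory.
The bytes are already most-significant first: 0x0CA6.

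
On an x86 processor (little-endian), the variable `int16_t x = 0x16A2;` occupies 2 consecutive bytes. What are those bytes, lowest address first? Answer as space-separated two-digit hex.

Split into bytes (most-significant first): 16 A2.
Little-endian stores the least-significant byte at the lowest address.
So at ascending addresses the bytes are A2 16.

A2 16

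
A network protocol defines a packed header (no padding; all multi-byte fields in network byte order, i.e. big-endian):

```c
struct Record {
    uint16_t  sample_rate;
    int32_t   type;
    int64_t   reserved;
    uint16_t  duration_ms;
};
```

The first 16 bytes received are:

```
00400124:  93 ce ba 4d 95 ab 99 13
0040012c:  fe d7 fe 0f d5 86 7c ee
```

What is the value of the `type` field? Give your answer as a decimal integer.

`type` follows `sample_rate` (2 bytes), so it starts at byte offset 2 and occupies 4 bytes.
Bytes at offsets 2..5: BA 4D 95 AB.
Big-endian: lowest address holds the most-significant byte.
The bytes are already most-significant first: 0xBA4D95AB.
Top bit is set, so as a signed 32-bit value this is 0xBA4D95AB − 2^32 = -1169320533.

-1169320533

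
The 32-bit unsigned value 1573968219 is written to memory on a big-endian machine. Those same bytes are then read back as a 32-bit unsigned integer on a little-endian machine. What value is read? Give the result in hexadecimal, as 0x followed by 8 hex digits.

1573968219 in 32-bit hexadecimal is 0x5DD0D95B.
Stored big-endian, the bytes at ascending addresses are 5D D0 D9 5B.
Read back as little-endian, the first byte is least significant, giving 0x5BD9D05D.

0x5BD9D05D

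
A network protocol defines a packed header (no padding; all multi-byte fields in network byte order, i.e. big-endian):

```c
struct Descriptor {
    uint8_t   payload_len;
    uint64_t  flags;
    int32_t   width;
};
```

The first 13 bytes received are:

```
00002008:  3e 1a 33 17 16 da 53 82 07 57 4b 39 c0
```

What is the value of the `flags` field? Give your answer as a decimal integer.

1887878055717995015

`flags` follows `payload_len` (1 byte), so it starts at byte offset 1 and occupies 8 bytes.
Bytes at offsets 1..8: 1A 33 17 16 DA 53 82 07.
Big-endian stores the most-significant byte at the lowest address.
The bytes are already most-significant first: 0x1A331716DA538207.
0x1A331716DA538207 = 1887878055717995015.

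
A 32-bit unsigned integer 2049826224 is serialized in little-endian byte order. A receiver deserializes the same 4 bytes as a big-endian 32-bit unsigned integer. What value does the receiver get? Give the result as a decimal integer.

2049826224 in 32-bit hexadecimal is 0x7A2DDDB0.
Stored little-endian, the bytes at ascending addresses are B0 DD 2D 7A.
Read back as big-endian, the last byte is least significant, giving 0xB0DD2D7A.
0xB0DD2D7A = 2967285114.

2967285114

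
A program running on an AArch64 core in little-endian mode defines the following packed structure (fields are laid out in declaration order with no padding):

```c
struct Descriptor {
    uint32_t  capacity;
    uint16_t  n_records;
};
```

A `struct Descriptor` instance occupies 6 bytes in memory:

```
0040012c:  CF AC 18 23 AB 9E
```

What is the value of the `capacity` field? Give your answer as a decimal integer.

`capacity` is the first field, at byte offset 0, occupying 4 bytes.
Bytes at offsets 0..3: CF AC 18 23.
Little-endian stores the least-significant byte at the lowest address.
Reassemble most-significant byte first: 23 18 AC CF → 0x2318ACCF.
0x2318ACCF = 588819663.

588819663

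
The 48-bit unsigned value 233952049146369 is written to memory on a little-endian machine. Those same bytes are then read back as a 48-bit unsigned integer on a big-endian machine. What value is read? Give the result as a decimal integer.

233952049146369 in 48-bit hexadecimal is 0xD4C734C8AA01.
Stored little-endian, the bytes at ascending addresses are 01 AA C8 34 C7 D4.
Read back as big-endian, the last byte is least significant, giving 0x01AAC834C7D4.
0x01AAC834C7D4 = 1833014970324.

1833014970324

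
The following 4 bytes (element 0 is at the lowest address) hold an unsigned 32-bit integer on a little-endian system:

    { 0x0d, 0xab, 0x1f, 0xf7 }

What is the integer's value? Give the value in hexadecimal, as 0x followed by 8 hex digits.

In little-endian order the low byte comes first in memory.
Reassemble most-significant byte first: F7 1F AB 0D → 0xF71FAB0D.

0xF71FAB0D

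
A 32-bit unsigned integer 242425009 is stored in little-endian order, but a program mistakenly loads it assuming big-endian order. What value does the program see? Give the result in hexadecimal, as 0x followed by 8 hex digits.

242425009 in 32-bit hexadecimal is 0x0E731CB1.
Stored little-endian, the bytes at ascending addresses are B1 1C 73 0E.
Read back as big-endian, the last byte is least significant, giving 0xB11C730E.

0xB11C730E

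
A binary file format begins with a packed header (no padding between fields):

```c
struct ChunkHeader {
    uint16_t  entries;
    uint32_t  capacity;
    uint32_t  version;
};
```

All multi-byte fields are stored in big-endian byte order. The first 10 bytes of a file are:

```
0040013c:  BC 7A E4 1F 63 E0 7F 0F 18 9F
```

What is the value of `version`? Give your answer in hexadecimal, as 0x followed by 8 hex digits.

`version` follows `entries` (2 B), `capacity` (4 B), so it starts at offset 2 + 4 = 6 and occupies 4 bytes.
Bytes at offsets 6..9: 7F 0F 18 9F.
Big-endian: lowest address holds the most-significant byte.
The bytes are already most-significant first: 0x7F0F189F.

0x7F0F189F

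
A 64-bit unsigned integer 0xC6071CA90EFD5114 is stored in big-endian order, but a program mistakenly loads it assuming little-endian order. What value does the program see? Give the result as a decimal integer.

1464229593280677830

Stored big-endian, the bytes at ascending addresses are C6 07 1C A9 0E FD 51 14.
Read back as little-endian, the first byte is least significant, giving 0x1451FD0EA91C07C6.
0x1451FD0EA91C07C6 = 1464229593280677830.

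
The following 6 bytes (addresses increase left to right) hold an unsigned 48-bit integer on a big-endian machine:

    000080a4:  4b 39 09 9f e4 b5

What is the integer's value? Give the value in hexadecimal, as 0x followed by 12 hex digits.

0x4B39099FE4B5

Big-endian stores the most-significant byte at the lowest address.
The bytes are already most-significant first: 0x4B39099FE4B5.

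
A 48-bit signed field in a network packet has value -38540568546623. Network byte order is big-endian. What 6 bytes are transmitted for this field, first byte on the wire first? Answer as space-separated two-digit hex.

Two's complement of -38540568546623 in 48 bits: 38540568546623 = 0x230D6CE5CD3F; invert → 0xDCF2931A32C0; add 1 → 0xDCF2931A32C1.
Split into bytes (most-significant first): DC F2 93 1A 32 C1.
In big-endian order the high byte comes first in memory.
So the memory order matches the most-significant-first order: DC F2 93 1A 32 C1.

DC F2 93 1A 32 C1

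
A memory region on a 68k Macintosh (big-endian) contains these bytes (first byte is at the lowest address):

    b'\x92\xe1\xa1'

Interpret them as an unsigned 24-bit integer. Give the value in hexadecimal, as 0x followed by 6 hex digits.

0x92E1A1

Big-endian stores the most-significant byte at the lowest address.
The bytes are already most-significant first: 0x92E1A1.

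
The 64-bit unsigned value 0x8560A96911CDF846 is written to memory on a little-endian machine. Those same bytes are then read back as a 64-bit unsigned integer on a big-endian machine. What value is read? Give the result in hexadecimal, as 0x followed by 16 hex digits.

Stored little-endian, the bytes at ascending addresses are 46 F8 CD 11 69 A9 60 85.
Read back as big-endian, the last byte is least significant, giving 0x46F8CD1169A96085.

0x46F8CD1169A96085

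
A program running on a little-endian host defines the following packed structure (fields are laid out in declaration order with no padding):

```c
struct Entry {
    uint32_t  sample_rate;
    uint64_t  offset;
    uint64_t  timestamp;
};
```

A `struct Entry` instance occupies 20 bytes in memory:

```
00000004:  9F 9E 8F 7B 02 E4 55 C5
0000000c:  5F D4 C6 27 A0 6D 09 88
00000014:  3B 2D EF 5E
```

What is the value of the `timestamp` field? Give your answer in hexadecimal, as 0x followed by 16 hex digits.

`timestamp` follows `sample_rate` (4 B), `offset` (8 B), so it starts at offset 4 + 8 = 12 and occupies 8 bytes.
Bytes at offsets 12..19: A0 6D 09 88 3B 2D EF 5E.
Little-endian stores the least-significant byte at the lowest address.
Reassemble most-significant byte first: 5E EF 2D 3B 88 09 6D A0 → 0x5EEF2D3B88096DA0.

0x5EEF2D3B88096DA0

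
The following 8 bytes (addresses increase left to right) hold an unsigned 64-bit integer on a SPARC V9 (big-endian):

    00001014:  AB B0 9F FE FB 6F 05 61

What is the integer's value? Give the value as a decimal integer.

12371564093875619169

Big-endian: lowest address holds the most-significant byte.
The bytes are already most-significant first: 0xABB09FFEFB6F0561.
0xABB09FFEFB6F0561 = 12371564093875619169.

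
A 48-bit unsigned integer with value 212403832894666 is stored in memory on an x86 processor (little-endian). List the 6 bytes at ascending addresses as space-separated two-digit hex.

CA 34 02 1F 2E C1

212403832894666 in hexadecimal, padded to 48 bits, is 0xC12E1F0234CA.
Split into bytes (most-significant first): C1 2E 1F 02 34 CA.
Little-endian: lowest address holds the least-significant byte.
So at ascending addresses the bytes are CA 34 02 1F 2E C1.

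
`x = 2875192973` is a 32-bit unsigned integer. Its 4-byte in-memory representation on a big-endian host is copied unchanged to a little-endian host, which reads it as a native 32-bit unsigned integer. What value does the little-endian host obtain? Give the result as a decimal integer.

2381733803

2875192973 in 32-bit hexadecimal is 0xAB5FF68D.
Stored big-endian, the bytes at ascending addresses are AB 5F F6 8D.
Read back as little-endian, the first byte is least significant, giving 0x8DF65FAB.
0x8DF65FAB = 2381733803.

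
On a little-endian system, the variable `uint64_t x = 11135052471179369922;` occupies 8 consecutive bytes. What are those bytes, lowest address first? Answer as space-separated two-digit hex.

C2 5D FB FB 39 A7 87 9A

11135052471179369922 in hexadecimal, padded to 64 bits, is 0x9A87A739FBFB5DC2.
Split into bytes (most-significant first): 9A 87 A7 39 FB FB 5D C2.
In little-endian order the low byte comes first in memory.
So at ascending addresses the bytes are C2 5D FB FB 39 A7 87 9A.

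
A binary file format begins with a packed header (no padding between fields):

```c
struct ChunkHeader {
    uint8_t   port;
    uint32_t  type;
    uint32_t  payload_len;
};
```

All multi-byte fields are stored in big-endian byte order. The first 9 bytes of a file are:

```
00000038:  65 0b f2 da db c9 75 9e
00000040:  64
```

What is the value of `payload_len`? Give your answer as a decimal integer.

`payload_len` follows `port` (1 B), `type` (4 B), so it starts at offset 1 + 4 = 5 and occupies 4 bytes.
Bytes at offsets 5..8: C9 75 9E 64.
In big-endian order the high byte comes first in memory.
The bytes are already most-significant first: 0xC9759E64.
0xC9759E64 = 3379928676.

3379928676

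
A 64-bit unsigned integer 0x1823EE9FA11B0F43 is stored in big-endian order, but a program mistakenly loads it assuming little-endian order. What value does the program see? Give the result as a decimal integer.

Stored big-endian, the bytes at ascending addresses are 18 23 EE 9F A1 1B 0F 43.
Read back as little-endian, the first byte is least significant, giving 0x430F1BA19FEE2318.
0x430F1BA19FEE2318 = 4832111306178700056.

4832111306178700056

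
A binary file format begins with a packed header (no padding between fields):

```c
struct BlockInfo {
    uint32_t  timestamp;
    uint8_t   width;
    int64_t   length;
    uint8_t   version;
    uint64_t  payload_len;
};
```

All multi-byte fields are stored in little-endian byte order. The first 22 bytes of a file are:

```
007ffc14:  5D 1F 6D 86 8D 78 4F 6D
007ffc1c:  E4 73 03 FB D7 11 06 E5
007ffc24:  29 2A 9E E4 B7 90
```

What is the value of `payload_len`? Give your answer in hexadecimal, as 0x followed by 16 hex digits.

0x90B7E49E2A29E506

`payload_len` follows `timestamp` (4 B), `width` (1 B), `length` (8 B), `version` (1 B), so it starts at offset 4 + 1 + 8 + 1 = 14 and occupies 8 bytes.
Bytes at offsets 14..21: 06 E5 29 2A 9E E4 B7 90.
In little-endian order the low byte comes first in memory.
Reassemble most-significant byte first: 90 B7 E4 9E 2A 29 E5 06 → 0x90B7E49E2A29E506.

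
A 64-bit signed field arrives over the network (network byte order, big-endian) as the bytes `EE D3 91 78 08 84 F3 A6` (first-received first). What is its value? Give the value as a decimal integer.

In big-endian order the high byte comes first in memory.
The bytes are already most-significant first: 0xEED391780884F3A6.
Top bit is set, so as a signed 64-bit value this is 0xEED391780884F3A6 − 2^64 = -1237485527871720538.

-1237485527871720538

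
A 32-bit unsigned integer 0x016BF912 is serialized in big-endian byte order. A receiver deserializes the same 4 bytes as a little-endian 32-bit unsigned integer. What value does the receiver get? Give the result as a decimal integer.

318335745

Stored big-endian, the bytes at ascending addresses are 01 6B F9 12.
Read back as little-endian, the first byte is least significant, giving 0x12F96B01.
0x12F96B01 = 318335745.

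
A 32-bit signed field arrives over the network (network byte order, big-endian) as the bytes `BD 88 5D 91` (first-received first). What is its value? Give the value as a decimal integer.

In big-endian order the high byte comes first in memory.
The bytes are already most-significant first: 0xBD885D91.
Top bit is set, so as a signed 32-bit value this is 0xBD885D91 − 2^32 = -1115136623.

-1115136623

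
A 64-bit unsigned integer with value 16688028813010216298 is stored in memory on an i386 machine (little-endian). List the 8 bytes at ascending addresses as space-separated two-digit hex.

16688028813010216298 in hexadecimal, padded to 64 bits, is 0xE797C9C9D8F5256A.
Split into bytes (most-significant first): E7 97 C9 C9 D8 F5 25 6A.
Little-endian: lowest address holds the least-significant byte.
So at ascending addresses the bytes are 6A 25 F5 D8 C9 C9 97 E7.

6A 25 F5 D8 C9 C9 97 E7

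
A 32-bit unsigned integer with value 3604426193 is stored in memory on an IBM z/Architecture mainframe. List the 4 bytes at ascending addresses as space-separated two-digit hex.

3604426193 in hexadecimal, padded to 32 bits, is 0xD6D72DD1.
Split into bytes (most-significant first): D6 D7 2D D1.
Big-endian stores the most-significant byte at the lowest address.
So the memory order matches the most-significant-first order: D6 D7 2D D1.

D6 D7 2D D1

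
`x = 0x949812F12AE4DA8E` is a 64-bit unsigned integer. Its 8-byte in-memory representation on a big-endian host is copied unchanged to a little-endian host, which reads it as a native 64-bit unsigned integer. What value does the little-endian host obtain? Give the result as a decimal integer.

Stored big-endian, the bytes at ascending addresses are 94 98 12 F1 2A E4 DA 8E.
Read back as little-endian, the first byte is least significant, giving 0x8EDAE42AF1129894.
0x8EDAE42AF1129894 = 10293790771392977044.

10293790771392977044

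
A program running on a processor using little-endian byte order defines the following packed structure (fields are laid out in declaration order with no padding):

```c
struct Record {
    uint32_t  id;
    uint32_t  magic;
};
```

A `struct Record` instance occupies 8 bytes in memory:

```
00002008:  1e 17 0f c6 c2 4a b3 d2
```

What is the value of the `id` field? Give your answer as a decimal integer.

3322877726

`id` is the first field, at byte offset 0, occupying 4 bytes.
Bytes at offsets 0..3: 1E 17 0F C6.
Little-endian: lowest address holds the least-significant byte.
Reassemble most-significant byte first: C6 0F 17 1E → 0xC60F171E.
0xC60F171E = 3322877726.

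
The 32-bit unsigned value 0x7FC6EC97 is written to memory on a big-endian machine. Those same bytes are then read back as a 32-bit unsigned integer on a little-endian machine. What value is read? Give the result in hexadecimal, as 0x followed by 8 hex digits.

Stored big-endian, the bytes at ascending addresses are 7F C6 EC 97.
Read back as little-endian, the first byte is least significant, giving 0x97ECC67F.

0x97ECC67F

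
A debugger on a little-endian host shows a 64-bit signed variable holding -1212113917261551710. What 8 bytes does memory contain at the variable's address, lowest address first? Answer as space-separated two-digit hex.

Two's complement of -1212113917261551710 in 64 bits: 1212113917261551710 = 0x10D24B2F89AE985E; invert → 0xEF2DB4D0765167A1; add 1 → 0xEF2DB4D0765167A2.
Split into bytes (most-significant first): EF 2D B4 D0 76 51 67 A2.
In little-endian order the low byte comes first in memory.
So at ascending addresses the bytes are A2 67 51 76 D0 B4 2D EF.

A2 67 51 76 D0 B4 2D EF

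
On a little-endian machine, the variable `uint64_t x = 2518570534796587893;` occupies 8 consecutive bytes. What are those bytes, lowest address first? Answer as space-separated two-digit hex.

2518570534796587893 in hexadecimal, padded to 64 bits, is 0x22F3C28EB450F375.
Split into bytes (most-significant first): 22 F3 C2 8E B4 50 F3 75.
Little-endian: lowest address holds the least-significant byte.
So at ascending addresses the bytes are 75 F3 50 B4 8E C2 F3 22.

75 F3 50 B4 8E C2 F3 22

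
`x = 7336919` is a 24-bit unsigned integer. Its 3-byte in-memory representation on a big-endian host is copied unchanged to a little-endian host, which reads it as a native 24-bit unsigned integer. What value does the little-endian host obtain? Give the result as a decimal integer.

14152559

7336919 in 24-bit hexadecimal is 0x6FF3D7.
Stored big-endian, the bytes at ascending addresses are 6F F3 D7.
Read back as little-endian, the first byte is least significant, giving 0xD7F36F.
0xD7F36F = 14152559.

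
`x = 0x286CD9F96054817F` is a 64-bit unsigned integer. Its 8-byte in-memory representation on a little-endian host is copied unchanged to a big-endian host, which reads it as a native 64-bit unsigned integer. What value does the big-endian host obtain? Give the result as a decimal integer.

9187717490297891880

Stored little-endian, the bytes at ascending addresses are 7F 81 54 60 F9 D9 6C 28.
Read back as big-endian, the last byte is least significant, giving 0x7F815460F9D96C28.
0x7F815460F9D96C28 = 9187717490297891880.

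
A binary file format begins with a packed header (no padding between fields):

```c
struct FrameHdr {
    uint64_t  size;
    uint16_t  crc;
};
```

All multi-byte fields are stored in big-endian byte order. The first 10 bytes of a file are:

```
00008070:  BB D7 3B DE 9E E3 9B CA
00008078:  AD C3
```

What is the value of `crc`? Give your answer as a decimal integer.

44483

`crc` follows `size` (8 bytes), so it starts at byte offset 8 and occupies 2 bytes.
Bytes at offsets 8..9: AD C3.
Big-endian: lowest address holds the most-significant byte.
The bytes are already most-significant first: 0xADC3.
0xADC3 = 44483.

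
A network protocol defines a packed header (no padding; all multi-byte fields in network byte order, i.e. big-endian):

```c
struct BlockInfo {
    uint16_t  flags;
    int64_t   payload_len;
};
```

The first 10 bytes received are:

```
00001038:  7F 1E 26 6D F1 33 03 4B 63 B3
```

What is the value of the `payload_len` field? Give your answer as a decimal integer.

`payload_len` follows `flags` (2 bytes), so it starts at byte offset 2 and occupies 8 bytes.
Bytes at offsets 2..9: 26 6D F1 33 03 4B 63 B3.
Big-endian: lowest address holds the most-significant byte.
The bytes are already most-significant first: 0x266DF133034B63B3.
0x266DF133034B63B3 = 2769134547303621555.

2769134547303621555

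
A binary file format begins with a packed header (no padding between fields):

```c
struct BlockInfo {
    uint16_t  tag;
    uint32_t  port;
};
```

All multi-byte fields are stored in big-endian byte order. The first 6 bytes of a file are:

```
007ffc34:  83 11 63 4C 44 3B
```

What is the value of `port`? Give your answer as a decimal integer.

`port` follows `tag` (2 bytes), so it starts at byte offset 2 and occupies 4 bytes.
Bytes at offsets 2..5: 63 4C 44 3B.
Big-endian: lowest address holds the most-significant byte.
The bytes are already most-significant first: 0x634C443B.
0x634C443B = 1665942587.

1665942587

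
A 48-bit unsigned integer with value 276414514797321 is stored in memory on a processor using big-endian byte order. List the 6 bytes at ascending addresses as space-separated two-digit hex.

276414514797321 in hexadecimal, padded to 48 bits, is 0xFB65C4F71B09.
Split into bytes (most-significant first): FB 65 C4 F7 1B 09.
In big-endian order the high byte comes first in memory.
So the memory order matches the most-significant-first order: FB 65 C4 F7 1B 09.

FB 65 C4 F7 1B 09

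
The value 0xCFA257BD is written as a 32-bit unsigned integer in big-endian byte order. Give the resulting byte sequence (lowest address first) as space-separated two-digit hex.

Split into bytes (most-significant first): CF A2 57 BD.
Big-endian stores the most-significant byte at the lowest address.
So the memory order matches the most-significant-first order: CF A2 57 BD.

CF A2 57 BD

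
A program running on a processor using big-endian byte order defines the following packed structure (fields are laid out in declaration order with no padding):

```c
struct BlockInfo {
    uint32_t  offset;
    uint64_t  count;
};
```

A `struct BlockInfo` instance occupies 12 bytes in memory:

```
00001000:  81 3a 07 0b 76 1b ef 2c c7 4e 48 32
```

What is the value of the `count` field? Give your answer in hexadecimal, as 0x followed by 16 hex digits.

`count` follows `offset` (4 bytes), so it starts at byte offset 4 and occupies 8 bytes.
Bytes at offsets 4..11: 76 1B EF 2C C7 4E 48 32.
Big-endian: lowest address holds the most-significant byte.
The bytes are already most-significant first: 0x761BEF2CC74E4832.

0x761BEF2CC74E4832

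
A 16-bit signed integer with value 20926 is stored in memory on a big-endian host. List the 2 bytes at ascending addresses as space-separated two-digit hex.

51 BE

20926 in hexadecimal, padded to 16 bits, is 0x51BE.
Split into bytes (most-significant first): 51 BE.
In big-endian order the high byte comes first in memory.
So the memory order matches the most-significant-first order: 51 BE.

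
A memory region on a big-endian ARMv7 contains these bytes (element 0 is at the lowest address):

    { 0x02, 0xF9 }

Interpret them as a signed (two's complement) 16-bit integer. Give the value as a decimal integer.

761

Big-endian: lowest address holds the most-significant byte.
The bytes are already most-significant first: 0x02F9.
0x02F9 = 761.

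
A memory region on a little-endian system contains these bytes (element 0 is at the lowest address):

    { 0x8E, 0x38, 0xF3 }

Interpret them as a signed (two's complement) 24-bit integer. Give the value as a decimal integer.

Little-endian stores the least-significant byte at the lowest address.
Reassemble most-significant byte first: F3 38 8E → 0xF3388E.
Top bit is set, so as a signed 24-bit value this is 0xF3388E − 2^24 = -837490.

-837490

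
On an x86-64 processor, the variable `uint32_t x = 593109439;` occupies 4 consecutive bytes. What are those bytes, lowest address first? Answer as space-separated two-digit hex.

BF 21 5A 23

593109439 in hexadecimal, padded to 32 bits, is 0x235A21BF.
Split into bytes (most-significant first): 23 5A 21 BF.
Little-endian stores the least-significant byte at the lowest address.
So at ascending addresses the bytes are BF 21 5A 23.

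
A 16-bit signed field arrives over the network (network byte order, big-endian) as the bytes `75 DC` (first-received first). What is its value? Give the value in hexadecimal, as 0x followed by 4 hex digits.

Big-endian stores the most-significant byte at the lowest address.
The bytes are already most-significant first: 0x75DC.

0x75DC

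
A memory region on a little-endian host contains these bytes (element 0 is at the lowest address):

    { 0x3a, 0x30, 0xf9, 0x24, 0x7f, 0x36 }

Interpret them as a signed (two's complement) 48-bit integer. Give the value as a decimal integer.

59919709057082

In little-endian order the low byte comes first in memory.
Reassemble most-significant byte first: 36 7F 24 F9 30 3A → 0x367F24F9303A.
0x367F24F9303A = 59919709057082.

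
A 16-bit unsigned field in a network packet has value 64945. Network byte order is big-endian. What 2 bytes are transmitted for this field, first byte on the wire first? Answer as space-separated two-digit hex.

64945 in hexadecimal, padded to 16 bits, is 0xFDB1.
Split into bytes (most-significant first): FD B1.
Big-endian stores the most-significant byte at the lowest address.
So the memory order matches the most-significant-first order: FD B1.

FD B1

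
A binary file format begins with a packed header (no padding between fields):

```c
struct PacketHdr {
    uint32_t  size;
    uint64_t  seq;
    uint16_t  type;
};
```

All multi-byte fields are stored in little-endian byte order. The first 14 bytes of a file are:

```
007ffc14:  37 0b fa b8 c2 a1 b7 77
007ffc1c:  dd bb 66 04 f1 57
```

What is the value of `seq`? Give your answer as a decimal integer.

317147383646888386

`seq` follows `size` (4 bytes), so it starts at byte offset 4 and occupies 8 bytes.
Bytes at offsets 4..11: C2 A1 B7 77 DD BB 66 04.
Little-endian stores the least-significant byte at the lowest address.
Reassemble most-significant byte first: 04 66 BB DD 77 B7 A1 C2 → 0x0466BBDD77B7A1C2.
0x0466BBDD77B7A1C2 = 317147383646888386.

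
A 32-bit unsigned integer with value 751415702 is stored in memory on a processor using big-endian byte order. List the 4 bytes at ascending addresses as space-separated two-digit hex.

2C C9 B1 96

751415702 in hexadecimal, padded to 32 bits, is 0x2CC9B196.
Split into bytes (most-significant first): 2C C9 B1 96.
Big-endian: lowest address holds the most-significant byte.
So the memory order matches the most-significant-first order: 2C C9 B1 96.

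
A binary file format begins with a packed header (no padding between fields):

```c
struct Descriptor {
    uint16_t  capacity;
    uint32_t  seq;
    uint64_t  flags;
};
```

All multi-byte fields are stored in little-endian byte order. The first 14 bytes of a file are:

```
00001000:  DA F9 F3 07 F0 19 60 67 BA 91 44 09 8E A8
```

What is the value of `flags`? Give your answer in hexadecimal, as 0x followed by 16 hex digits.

`flags` follows `capacity` (2 B), `seq` (4 B), so it starts at offset 2 + 4 = 6 and occupies 8 bytes.
Bytes at offsets 6..13: 60 67 BA 91 44 09 8E A8.
Little-endian: lowest address holds the least-significant byte.
Reassemble most-significant byte first: A8 8E 09 44 91 BA 67 60 → 0xA88E094491BA6760.

0xA88E094491BA6760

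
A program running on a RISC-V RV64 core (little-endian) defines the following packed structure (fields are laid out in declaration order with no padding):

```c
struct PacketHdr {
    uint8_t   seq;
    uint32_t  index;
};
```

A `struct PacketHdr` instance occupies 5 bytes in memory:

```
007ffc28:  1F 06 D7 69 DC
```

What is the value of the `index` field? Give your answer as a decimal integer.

3697923846

`index` follows `seq` (1 byte), so it starts at byte offset 1 and occupies 4 bytes.
Bytes at offsets 1..4: 06 D7 69 DC.
In little-endian order the low byte comes first in memory.
Reassemble most-significant byte first: DC 69 D7 06 → 0xDC69D706.
0xDC69D706 = 3697923846.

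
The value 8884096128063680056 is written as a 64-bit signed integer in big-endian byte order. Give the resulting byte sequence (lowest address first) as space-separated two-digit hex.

7B 4A A6 5B C7 A8 AE 38

8884096128063680056 in hexadecimal, padded to 64 bits, is 0x7B4AA65BC7A8AE38.
Split into bytes (most-significant first): 7B 4A A6 5B C7 A8 AE 38.
Big-endian stores the most-significant byte at the lowest address.
So the memory order matches the most-significant-first order: 7B 4A A6 5B C7 A8 AE 38.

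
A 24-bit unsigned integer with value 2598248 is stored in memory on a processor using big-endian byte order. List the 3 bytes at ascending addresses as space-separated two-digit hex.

2598248 in hexadecimal, padded to 24 bits, is 0x27A568.
Split into bytes (most-significant first): 27 A5 68.
In big-endian order the high byte comes first in memory.
So the memory order matches the most-significant-first order: 27 A5 68.

27 A5 68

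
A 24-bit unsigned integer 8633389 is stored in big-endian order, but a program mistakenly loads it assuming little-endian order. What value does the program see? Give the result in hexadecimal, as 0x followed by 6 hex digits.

0x2DBC83

8633389 in 24-bit hexadecimal is 0x83BC2D.
Stored big-endian, the bytes at ascending addresses are 83 BC 2D.
Read back as little-endian, the first byte is least significant, giving 0x2DBC83.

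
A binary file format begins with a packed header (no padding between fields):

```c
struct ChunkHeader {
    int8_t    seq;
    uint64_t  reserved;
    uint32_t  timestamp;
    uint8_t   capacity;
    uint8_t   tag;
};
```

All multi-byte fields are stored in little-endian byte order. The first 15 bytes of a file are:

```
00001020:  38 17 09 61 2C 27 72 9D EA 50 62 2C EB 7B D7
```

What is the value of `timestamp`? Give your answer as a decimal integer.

3945554512

`timestamp` follows `seq` (1 B), `reserved` (8 B), so it starts at offset 1 + 8 = 9 and occupies 4 bytes.
Bytes at offsets 9..12: 50 62 2C EB.
In little-endian order the low byte comes first in memory.
Reassemble most-significant byte first: EB 2C 62 50 → 0xEB2C6250.
0xEB2C6250 = 3945554512.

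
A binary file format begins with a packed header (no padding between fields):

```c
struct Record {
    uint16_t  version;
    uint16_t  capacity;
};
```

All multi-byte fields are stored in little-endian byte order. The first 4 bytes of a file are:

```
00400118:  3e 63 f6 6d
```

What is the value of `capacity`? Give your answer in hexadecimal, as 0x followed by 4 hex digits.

`capacity` follows `version` (2 bytes), so it starts at byte offset 2 and occupies 2 bytes.
Bytes at offsets 2..3: F6 6D.
In little-endian order the low byte comes first in memory.
Reassemble most-significant byte first: 6D F6 → 0x6DF6.

0x6DF6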